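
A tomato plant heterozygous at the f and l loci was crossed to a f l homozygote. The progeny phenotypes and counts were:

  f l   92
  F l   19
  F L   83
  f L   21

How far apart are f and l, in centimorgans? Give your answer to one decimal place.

18.6 centimorgans

The two most frequent classes, F L (83) and f l (92), are the parental types, so the F1 was F L / f l.
The recombinant classes are F l and f L: 19 + 21 = 40.
Recombination frequency = 40/215 = 0.1860 ≈ 18.6%, i.e. 18.6 centimorgans.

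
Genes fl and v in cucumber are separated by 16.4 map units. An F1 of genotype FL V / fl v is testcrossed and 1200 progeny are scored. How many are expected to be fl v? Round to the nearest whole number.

502

A map distance of 16.4 map units corresponds to a recombination frequency of 0.164.
The F1 is FL V / fl v, so fl v is a parental gamete class with expected frequency (1 − r)/2 = 0.836/2 = 0.4180.
Expected number = 0.4180 × 1200 = 501.60 ≈ 502.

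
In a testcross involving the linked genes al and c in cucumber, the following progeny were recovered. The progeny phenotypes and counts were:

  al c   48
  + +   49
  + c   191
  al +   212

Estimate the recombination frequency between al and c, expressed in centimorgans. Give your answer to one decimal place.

19.4 centimorgans

The two most frequent classes, + c (191) and al + (212), are the parental types, so the F1 was + c / al +.
The recombinant classes are + + and al c: 49 + 48 = 97.
Recombination frequency = 97/500 = 0.1940 ≈ 19.4%, i.e. 19.4 centimorgans.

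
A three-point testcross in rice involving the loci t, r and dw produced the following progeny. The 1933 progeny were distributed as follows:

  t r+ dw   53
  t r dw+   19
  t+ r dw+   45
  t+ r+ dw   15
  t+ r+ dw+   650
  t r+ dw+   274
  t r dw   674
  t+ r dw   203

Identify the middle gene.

dw

The two most frequent reciprocal classes, t+ r+ dw+ and t r dw, are the parental types, so the F1 was t+ r+ dw+ / t r dw.
The two rarest classes, t+ r+ dw and t r dw+, are the double crossovers. Comparing them with the parentals, only the dw allele has switched, so dw is the middle locus and the order is r – dw – t.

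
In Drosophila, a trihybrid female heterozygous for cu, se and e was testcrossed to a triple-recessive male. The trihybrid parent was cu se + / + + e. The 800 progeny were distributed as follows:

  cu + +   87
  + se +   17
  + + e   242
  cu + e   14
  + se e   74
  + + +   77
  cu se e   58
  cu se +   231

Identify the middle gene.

The two rarest classes, + se + and cu + e, are the double crossovers. Comparing them with the parentals, only the cu allele has switched, so cu is the middle locus and the order is e – cu – se.

cu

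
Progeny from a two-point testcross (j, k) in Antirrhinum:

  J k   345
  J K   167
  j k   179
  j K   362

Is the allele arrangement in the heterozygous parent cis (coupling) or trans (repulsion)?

trans

The two most frequent classes are J k (345) and j K (362); these are the parental (non-recombinant) types.
So the F1 carried J k on one chromosome and j K on the other — the recessive alleles are on opposite chromosomes (trans / repulsion).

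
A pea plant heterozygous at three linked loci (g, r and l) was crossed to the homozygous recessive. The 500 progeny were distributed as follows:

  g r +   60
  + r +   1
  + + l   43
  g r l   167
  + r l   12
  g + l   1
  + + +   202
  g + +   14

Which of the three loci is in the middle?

r

The two most frequent reciprocal classes, + + + and g r l, are the parental types, so the F1 was + + + / g r l.
The two rarest classes, + r + and g + l, are the double crossovers. Comparing them with the parentals, only the r allele has switched, so r is the middle locus and the order is g – r – l.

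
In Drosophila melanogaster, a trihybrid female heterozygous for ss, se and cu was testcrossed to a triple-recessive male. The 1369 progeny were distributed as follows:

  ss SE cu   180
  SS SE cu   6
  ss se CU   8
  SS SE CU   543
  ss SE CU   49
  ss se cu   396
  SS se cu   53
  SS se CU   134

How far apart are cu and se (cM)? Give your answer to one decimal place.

24.0 cM

The two most frequent reciprocal classes, ss se cu and SS SE CU, are the parental types, so the F1 was ss se cu / SS SE CU.
The two rarest classes, ss se CU and SS SE cu, are the double crossovers. Comparing them with the parentals, only the cu allele has switched, so cu is the middle locus and the order is ss – cu – se.
Crossovers in the cu–se interval produce the single-crossover classes ss SE cu and SS se CU (180 + 134 = 314) plus the double crossovers (14).
RF(cu–se) = (314 + 14) / 1369 = 328/1369 = 0.2396 → 24.0 cM.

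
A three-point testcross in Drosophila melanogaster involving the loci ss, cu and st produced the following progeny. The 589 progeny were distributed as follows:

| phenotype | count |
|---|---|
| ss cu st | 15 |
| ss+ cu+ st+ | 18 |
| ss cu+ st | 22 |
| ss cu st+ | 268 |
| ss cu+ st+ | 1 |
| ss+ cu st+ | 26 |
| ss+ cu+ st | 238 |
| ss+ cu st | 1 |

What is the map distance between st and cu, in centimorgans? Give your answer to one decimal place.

The two most frequent reciprocal classes, ss+ cu+ st and ss cu st+, are the parental types, so the F1 was ss+ cu+ st / ss cu st+.
The two rarest classes, ss+ cu st and ss cu+ st+, are the double crossovers. Comparing them with the parentals, only the cu allele has switched, so cu is the middle locus and the order is ss – cu – st.
Crossovers in the cu–st interval produce the single-crossover classes ss+ cu+ st+ and ss cu st (18 + 15 = 33) plus the double crossovers (2).
RF(cu–st) = (33 + 2) / 589 = 35/589 = 0.0594 → 5.9 centimorgans.

5.9 centimorgans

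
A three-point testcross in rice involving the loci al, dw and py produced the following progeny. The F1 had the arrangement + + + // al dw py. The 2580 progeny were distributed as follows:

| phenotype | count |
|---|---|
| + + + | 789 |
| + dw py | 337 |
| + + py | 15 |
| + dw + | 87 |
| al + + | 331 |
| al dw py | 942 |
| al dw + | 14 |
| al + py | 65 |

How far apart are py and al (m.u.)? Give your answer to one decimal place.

The two rarest classes, + + py and al dw +, are the double crossovers. Comparing them with the parentals, only the py allele has switched, so py is the middle locus and the order is al – py – dw.
Crossovers in the al–py interval produce the single-crossover classes al + + and + dw py (331 + 337 = 668) plus the double crossovers (29).
RF(al–py) = (668 + 29) / 2580 = 697/2580 = 0.2702 → 27.0 m.u.

27.0 m.u.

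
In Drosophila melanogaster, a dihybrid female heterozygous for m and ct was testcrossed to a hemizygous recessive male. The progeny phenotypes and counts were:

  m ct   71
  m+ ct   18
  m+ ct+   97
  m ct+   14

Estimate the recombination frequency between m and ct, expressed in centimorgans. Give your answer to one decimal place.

16.0 centimorgans

The two most frequent classes, m+ ct+ (97) and m ct (71), are the parental types, so the F1 was m+ ct+ / m ct.
The recombinant classes are m+ ct and m ct+: 18 + 14 = 32.
Recombination frequency = 32/200 = 0.1600 ≈ 16.0%, i.e. 16.0 centimorgans.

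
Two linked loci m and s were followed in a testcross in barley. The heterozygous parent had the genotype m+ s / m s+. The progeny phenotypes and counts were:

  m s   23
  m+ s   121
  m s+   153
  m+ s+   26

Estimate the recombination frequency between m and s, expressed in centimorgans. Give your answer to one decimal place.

The recombinant classes are m+ s+ and m s: 26 + 23 = 49.
Recombination frequency = 49/323 = 0.1517 ≈ 15.2%, i.e. 15.2 centimorgans.

15.2 centimorgans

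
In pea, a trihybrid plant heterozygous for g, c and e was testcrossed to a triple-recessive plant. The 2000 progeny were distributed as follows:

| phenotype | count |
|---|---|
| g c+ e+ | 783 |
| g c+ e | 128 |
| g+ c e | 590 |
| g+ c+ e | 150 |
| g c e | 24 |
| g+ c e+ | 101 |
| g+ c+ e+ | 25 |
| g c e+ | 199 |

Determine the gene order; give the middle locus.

g

The two most frequent reciprocal classes, g+ c e and g c+ e+, are the parental types, so the F1 was g+ c e / g c+ e+.
The two rarest classes, g c e and g+ c+ e+, are the double crossovers. Comparing them with the parentals, only the g allele has switched, so g is the middle locus and the order is e – g – c.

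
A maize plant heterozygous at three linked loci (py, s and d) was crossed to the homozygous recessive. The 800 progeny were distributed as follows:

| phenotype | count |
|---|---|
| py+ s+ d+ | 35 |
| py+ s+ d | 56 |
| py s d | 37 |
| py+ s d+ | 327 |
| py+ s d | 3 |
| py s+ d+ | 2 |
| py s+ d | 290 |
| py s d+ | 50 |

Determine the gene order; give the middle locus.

d

The two most frequent reciprocal classes, py s+ d and py+ s d+, are the parental types, so the F1 was py s+ d / py+ s d+.
The two rarest classes, py s+ d+ and py+ s d, are the double crossovers. Comparing them with the parentals, only the d allele has switched, so d is the middle locus and the order is py – d – s.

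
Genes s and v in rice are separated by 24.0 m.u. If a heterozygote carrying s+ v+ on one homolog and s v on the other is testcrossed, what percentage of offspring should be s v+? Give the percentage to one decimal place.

12.0%

A map distance of 24.0 m.u. corresponds to a recombination frequency of 0.240.
The F1 is s+ v+ / s v, so s v+ is a recombinant gamete class with expected frequency r/2 = 0.240/2 = 0.1200.
That is 0.1200 = 12.0% of the progeny.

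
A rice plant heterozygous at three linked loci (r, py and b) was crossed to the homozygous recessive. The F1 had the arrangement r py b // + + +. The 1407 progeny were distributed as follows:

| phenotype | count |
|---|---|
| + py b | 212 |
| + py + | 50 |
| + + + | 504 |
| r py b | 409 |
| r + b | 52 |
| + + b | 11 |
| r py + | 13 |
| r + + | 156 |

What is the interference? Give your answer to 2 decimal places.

The two rarest classes, r py + and + + b, are the double crossovers. Comparing them with the parentals, only the b allele has switched, so b is the middle locus and the order is py – b – r.
py–b: (102 + 24)/1407 = 0.0896; b–r: (368 + 24)/1407 = 0.2786.
Expected DCO frequency = 0.0896 × 0.2786 ≈ 0.02496; observed = 24/1407 ≈ 0.01706.
Coefficient of coincidence = 0.01706/0.02496 ≈ 0.68; interference = 1 − 0.68 = 0.32.

0.32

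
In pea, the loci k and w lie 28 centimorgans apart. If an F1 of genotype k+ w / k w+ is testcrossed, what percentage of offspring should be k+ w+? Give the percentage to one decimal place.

14.0%

A map distance of 28 centimorgans corresponds to a recombination frequency of 0.280.
The F1 is k+ w / k w+, so k+ w+ is a recombinant gamete class with expected frequency r/2 = 0.280/2 = 0.1400.
That is 0.1400 = 14.0% of the progeny.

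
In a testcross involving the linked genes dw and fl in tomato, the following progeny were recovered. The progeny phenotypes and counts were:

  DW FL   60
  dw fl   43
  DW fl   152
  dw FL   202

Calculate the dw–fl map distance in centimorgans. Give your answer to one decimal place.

22.5 centimorgans

The two most frequent classes, DW fl (152) and dw FL (202), are the parental types, so the F1 was DW fl / dw FL.
The recombinant classes are DW FL and dw fl: 60 + 43 = 103.
Recombination frequency = 103/457 = 0.2254 ≈ 22.5%, i.e. 22.5 centimorgans.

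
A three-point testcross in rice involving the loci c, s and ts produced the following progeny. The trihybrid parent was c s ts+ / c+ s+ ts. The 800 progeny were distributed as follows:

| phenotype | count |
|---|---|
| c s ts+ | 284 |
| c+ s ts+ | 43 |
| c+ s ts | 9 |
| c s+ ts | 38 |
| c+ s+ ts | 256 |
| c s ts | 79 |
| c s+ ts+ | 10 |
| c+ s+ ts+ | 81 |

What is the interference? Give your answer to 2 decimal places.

0.15

The two rarest classes, c s+ ts+ and c+ s ts, are the double crossovers. Comparing them with the parentals, only the s allele has switched, so s is the middle locus and the order is c – s – ts.
c–s: (81 + 19)/800 = 0.1250; s–ts: (160 + 19)/800 = 0.2238.
Expected DCO frequency = 0.1250 × 0.2238 ≈ 0.02797; observed = 19/800 ≈ 0.02375.
Coefficient of coincidence = 0.02375/0.02797 ≈ 0.85; interference = 1 − 0.85 = 0.15.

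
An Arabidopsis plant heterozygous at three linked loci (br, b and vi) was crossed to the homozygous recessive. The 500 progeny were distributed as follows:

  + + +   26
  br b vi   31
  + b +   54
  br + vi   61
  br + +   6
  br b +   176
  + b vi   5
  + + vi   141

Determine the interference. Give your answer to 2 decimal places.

The two most frequent reciprocal classes, + + vi and br b +, are the parental types, so the F1 was + + vi / br b +.
The two rarest classes, + b vi and br + +, are the double crossovers. Comparing them with the parentals, only the b allele has switched, so b is the middle locus and the order is vi – b – br.
vi–b: (57 + 11)/500 = 0.1360; b–br: (115 + 11)/500 = 0.2520.
Expected DCO frequency = 0.1360 × 0.2520 ≈ 0.03427; observed = 11/500 ≈ 0.02200.
Coefficient of coincidence = 0.02200/0.03427 ≈ 0.64; interference = 1 − 0.64 = 0.36.

0.36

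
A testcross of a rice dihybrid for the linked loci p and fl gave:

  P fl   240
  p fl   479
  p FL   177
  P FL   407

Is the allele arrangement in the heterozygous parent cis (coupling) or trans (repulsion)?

The two most frequent classes are P FL (407) and p fl (479); these are the parental (non-recombinant) types.
So the F1 carried P FL on one chromosome and p fl on the other — the recessive alleles are on the same chromosome (cis / coupling).

cis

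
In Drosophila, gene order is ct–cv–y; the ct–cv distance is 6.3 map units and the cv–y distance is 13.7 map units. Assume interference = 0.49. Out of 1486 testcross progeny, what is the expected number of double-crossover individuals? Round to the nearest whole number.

Map distances give recombination frequencies of 0.063 and 0.137 for the two intervals.
With interference 0.49 (so coincidence = 0.51), expected double-crossover frequency = 0.063 × 0.137 × 0.51 = 0.00440.
Expected number = 0.00440 × 1486 = 6.54 ≈ 7.

7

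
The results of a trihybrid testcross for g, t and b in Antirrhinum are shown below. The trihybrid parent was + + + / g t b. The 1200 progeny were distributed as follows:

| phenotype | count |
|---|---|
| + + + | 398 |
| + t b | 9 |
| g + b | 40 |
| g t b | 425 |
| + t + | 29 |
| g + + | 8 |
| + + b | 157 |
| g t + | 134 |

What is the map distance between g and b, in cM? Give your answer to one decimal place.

25.7 cM

The two rarest classes, g + + and + t b, are the double crossovers. Comparing them with the parentals, only the g allele has switched, so g is the middle locus and the order is b – g – t.
Crossovers in the b–g interval produce the single-crossover classes + + b and g t + (157 + 134 = 291) plus the double crossovers (17).
RF(b–g) = (291 + 17) / 1200 = 308/1200 = 0.2567 → 25.7 cM.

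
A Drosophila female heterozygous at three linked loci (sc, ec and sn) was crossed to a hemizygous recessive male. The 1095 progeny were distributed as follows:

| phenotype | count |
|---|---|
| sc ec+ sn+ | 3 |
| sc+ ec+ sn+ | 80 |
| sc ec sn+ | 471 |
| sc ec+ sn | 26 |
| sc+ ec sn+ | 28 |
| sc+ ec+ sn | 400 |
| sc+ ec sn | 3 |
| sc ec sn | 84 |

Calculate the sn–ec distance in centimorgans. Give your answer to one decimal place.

The two most frequent reciprocal classes, sc+ ec+ sn and sc ec sn+, are the parental types, so the F1 was sc+ ec+ sn / sc ec sn+.
The two rarest classes, sc+ ec sn and sc ec+ sn+, are the double crossovers. Comparing them with the parentals, only the ec allele has switched, so ec is the middle locus and the order is sc – ec – sn.
Crossovers in the ec–sn interval produce the single-crossover classes sc+ ec+ sn+ and sc ec sn (80 + 84 = 164) plus the double crossovers (6).
RF(ec–sn) = (164 + 6) / 1095 = 170/1095 = 0.1553 → 15.5 centimorgans.

15.5 centimorgans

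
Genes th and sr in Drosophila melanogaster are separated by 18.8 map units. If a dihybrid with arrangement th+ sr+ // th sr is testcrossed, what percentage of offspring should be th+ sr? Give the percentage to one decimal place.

A map distance of 18.8 map units corresponds to a recombination frequency of 0.188.
The F1 is th+ sr+ / th sr, so th+ sr is a recombinant gamete class with expected frequency r/2 = 0.188/2 = 0.0940.
That is 0.0940 = 9.4% of the progeny.

9.4%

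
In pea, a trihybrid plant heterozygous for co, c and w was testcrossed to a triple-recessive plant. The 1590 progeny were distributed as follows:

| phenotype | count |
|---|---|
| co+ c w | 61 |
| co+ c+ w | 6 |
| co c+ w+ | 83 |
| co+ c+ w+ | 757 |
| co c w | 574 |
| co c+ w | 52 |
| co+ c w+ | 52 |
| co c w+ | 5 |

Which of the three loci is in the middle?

The two most frequent reciprocal classes, co+ c+ w+ and co c w, are the parental types, so the F1 was co+ c+ w+ / co c w.
The two rarest classes, co+ c+ w and co c w+, are the double crossovers. Comparing them with the parentals, only the w allele has switched, so w is the middle locus and the order is co – w – c.

w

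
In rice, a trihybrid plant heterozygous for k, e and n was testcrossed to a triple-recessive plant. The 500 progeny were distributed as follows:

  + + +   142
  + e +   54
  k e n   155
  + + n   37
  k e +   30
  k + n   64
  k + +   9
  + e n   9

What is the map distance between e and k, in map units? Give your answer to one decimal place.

The two most frequent reciprocal classes, k e n and + + +, are the parental types, so the F1 was k e n / + + +.
The two rarest classes, + e n and k + +, are the double crossovers. Comparing them with the parentals, only the k allele has switched, so k is the middle locus and the order is n – k – e.
Crossovers in the k–e interval produce the single-crossover classes k + n and + e + (64 + 54 = 118) plus the double crossovers (18).
RF(k–e) = (118 + 18) / 500 = 136/500 = 0.2720 → 27.2 map units.

27.2 map units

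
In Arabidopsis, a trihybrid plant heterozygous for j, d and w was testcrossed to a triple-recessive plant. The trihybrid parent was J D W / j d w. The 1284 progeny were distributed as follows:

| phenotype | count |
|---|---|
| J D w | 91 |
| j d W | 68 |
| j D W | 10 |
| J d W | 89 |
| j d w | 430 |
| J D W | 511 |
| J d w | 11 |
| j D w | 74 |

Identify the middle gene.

The two rarest classes, j D W and J d w, are the double crossovers. Comparing them with the parentals, only the j allele has switched, so j is the middle locus and the order is d – j – w.

j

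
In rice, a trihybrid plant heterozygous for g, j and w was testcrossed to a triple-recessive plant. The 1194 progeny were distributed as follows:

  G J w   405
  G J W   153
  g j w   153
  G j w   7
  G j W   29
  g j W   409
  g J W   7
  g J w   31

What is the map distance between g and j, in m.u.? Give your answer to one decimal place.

6.2 m.u.

The two most frequent reciprocal classes, G J w and g j W, are the parental types, so the F1 was G J w / g j W.
The two rarest classes, G j w and g J W, are the double crossovers. Comparing them with the parentals, only the j allele has switched, so j is the middle locus and the order is w – j – g.
Crossovers in the j–g interval produce the single-crossover classes g J w and G j W (31 + 29 = 60) plus the double crossovers (14).
RF(j–g) = (60 + 14) / 1194 = 74/1194 = 0.0620 → 6.2 m.u.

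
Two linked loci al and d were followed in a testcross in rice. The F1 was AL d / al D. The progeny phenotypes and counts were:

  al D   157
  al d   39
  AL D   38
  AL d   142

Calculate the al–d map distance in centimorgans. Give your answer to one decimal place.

The recombinant classes are AL D and al d: 38 + 39 = 77.
Recombination frequency = 77/376 = 0.2048 ≈ 20.5%, i.e. 20.5 centimorgans.

20.5 centimorgans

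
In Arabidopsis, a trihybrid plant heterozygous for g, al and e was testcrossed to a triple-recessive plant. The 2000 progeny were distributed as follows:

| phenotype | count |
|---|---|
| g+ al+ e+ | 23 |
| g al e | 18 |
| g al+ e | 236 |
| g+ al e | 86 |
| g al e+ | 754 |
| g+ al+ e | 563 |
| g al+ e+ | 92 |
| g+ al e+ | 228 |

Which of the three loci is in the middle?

e

The two most frequent reciprocal classes, g+ al+ e and g al e+, are the parental types, so the F1 was g+ al+ e / g al e+.
The two rarest classes, g+ al+ e+ and g al e, are the double crossovers. Comparing them with the parentals, only the e allele has switched, so e is the middle locus and the order is g – e – al.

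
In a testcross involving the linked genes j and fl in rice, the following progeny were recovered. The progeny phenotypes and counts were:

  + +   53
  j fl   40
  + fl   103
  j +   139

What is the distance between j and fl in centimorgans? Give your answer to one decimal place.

The two most frequent classes, + fl (103) and j + (139), are the parental types, so the F1 was + fl / j +.
The recombinant classes are + + and j fl: 53 + 40 = 93.
Recombination frequency = 93/335 = 0.2776 ≈ 27.8%, i.e. 27.8 centimorgans.

27.8 centimorgans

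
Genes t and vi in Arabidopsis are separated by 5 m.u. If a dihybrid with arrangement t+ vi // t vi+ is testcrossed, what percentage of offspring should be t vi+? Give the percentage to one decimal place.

47.5%

A map distance of 5 m.u. corresponds to a recombination frequency of 0.050.
The F1 is t+ vi / t vi+, so t vi+ is a parental gamete class with expected frequency (1 − r)/2 = 0.950/2 = 0.4750.
That is 0.4750 = 47.5% of the progeny.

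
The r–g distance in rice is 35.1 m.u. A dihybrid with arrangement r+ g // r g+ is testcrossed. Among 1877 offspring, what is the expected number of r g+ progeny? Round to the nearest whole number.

A map distance of 35.1 m.u. corresponds to a recombination frequency of 0.351.
The F1 is r+ g / r g+, so r g+ is a parental gamete class with expected frequency (1 − r)/2 = 0.649/2 = 0.3245.
Expected number = 0.3245 × 1877 = 609.09 ≈ 609.

609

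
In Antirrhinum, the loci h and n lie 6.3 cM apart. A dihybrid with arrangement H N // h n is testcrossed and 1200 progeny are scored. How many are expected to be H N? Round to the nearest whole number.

562

A map distance of 6.3 cM corresponds to a recombination frequency of 0.063.
The F1 is H N / h n, so H N is a parental gamete class with expected frequency (1 − r)/2 = 0.937/2 = 0.4685.
Expected number = 0.4685 × 1200 = 562.20 ≈ 562.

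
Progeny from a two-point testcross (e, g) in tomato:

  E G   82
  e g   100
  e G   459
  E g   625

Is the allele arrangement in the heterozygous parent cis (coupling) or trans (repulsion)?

trans

The two most frequent classes are E g (625) and e G (459); these are the parental (non-recombinant) types.
So the F1 carried E g on one chromosome and e G on the other — the recessive alleles are on opposite chromosomes (trans / repulsion).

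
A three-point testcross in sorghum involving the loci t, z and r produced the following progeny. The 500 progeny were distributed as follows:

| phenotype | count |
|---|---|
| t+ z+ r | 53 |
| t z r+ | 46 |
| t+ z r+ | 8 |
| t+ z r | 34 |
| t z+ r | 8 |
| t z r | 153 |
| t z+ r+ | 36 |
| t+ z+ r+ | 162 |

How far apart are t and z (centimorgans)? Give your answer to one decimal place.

The two most frequent reciprocal classes, t+ z+ r+ and t z r, are the parental types, so the F1 was t+ z+ r+ / t z r.
The two rarest classes, t+ z r+ and t z+ r, are the double crossovers. Comparing them with the parentals, only the z allele has switched, so z is the middle locus and the order is t – z – r.
Crossovers in the t–z interval produce the single-crossover classes t z+ r+ and t+ z r (36 + 34 = 70) plus the double crossovers (16).
RF(t–z) = (70 + 16) / 500 = 86/500 = 0.1720 → 17.2 centimorgans.

17.2 centimorgans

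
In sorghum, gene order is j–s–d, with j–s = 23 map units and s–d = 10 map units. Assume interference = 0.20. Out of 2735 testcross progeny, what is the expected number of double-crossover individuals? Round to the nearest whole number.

Map distances give recombination frequencies of 0.230 and 0.100 for the two intervals.
With interference 0.20 (so coincidence = 0.80), expected double-crossover frequency = 0.230 × 0.100 × 0.80 = 0.01840.
Expected number = 0.01840 × 2735 = 50.32 ≈ 50.

50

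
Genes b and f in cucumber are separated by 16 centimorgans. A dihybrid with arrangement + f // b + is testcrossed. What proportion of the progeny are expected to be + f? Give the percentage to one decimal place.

A map distance of 16 centimorgans corresponds to a recombination frequency of 0.160.
The F1 is + f / b +, so + f is a parental gamete class with expected frequency (1 − r)/2 = 0.840/2 = 0.4200.
That is 0.4200 = 42.0% of the progeny.

42.0%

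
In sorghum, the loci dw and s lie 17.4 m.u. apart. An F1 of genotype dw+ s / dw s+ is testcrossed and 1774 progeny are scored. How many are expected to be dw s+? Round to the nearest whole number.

A map distance of 17.4 m.u. corresponds to a recombination frequency of 0.174.
The F1 is dw+ s / dw s+, so dw s+ is a parental gamete class with expected frequency (1 − r)/2 = 0.826/2 = 0.4130.
Expected number = 0.4130 × 1774 = 732.66 ≈ 733.

733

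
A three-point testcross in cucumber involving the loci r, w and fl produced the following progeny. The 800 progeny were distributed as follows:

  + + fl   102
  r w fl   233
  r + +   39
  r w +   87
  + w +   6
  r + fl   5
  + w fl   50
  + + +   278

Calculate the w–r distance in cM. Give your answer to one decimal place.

12.5 cM

The two most frequent reciprocal classes, r w fl and + + +, are the parental types, so the F1 was r w fl / + + +.
The two rarest classes, r + fl and + w +, are the double crossovers. Comparing them with the parentals, only the w allele has switched, so w is the middle locus and the order is r – w – fl.
Crossovers in the r–w interval produce the single-crossover classes + w fl and r + + (50 + 39 = 89) plus the double crossovers (11).
RF(r–w) = (89 + 11) / 800 = 100/800 = 0.1250 → 12.5 cM.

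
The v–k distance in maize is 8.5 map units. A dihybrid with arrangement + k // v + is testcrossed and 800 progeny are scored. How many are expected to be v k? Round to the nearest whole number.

34

A map distance of 8.5 map units corresponds to a recombination frequency of 0.085.
The F1 is + k / v +, so v k is a recombinant gamete class with expected frequency r/2 = 0.085/2 = 0.0425.
Expected number = 0.0425 × 800 = 34.00 ≈ 34.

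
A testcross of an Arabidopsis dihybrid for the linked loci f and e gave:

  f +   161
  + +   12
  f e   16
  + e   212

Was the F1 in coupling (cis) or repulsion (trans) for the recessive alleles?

The two most frequent classes are + e (212) and f + (161); these are the parental (non-recombinant) types.
So the F1 carried + e on one chromosome and f + on the other — the recessive alleles are on opposite chromosomes (trans / repulsion).

trans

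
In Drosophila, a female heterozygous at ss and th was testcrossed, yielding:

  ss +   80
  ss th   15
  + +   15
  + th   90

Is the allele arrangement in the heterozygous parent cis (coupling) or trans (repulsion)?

trans

The two most frequent classes are + th (90) and ss + (80); these are the parental (non-recombinant) types.
So the F1 carried + th on one chromosome and ss + on the other — the recessive alleles are on opposite chromosomes (trans / repulsion).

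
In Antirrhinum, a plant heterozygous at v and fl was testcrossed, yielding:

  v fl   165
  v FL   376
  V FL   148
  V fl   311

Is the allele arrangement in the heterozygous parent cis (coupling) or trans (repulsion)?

The two most frequent classes are V fl (311) and v FL (376); these are the parental (non-recombinant) types.
So the F1 carried V fl on one chromosome and v FL on the other — the recessive alleles are on opposite chromosomes (trans / repulsion).

trans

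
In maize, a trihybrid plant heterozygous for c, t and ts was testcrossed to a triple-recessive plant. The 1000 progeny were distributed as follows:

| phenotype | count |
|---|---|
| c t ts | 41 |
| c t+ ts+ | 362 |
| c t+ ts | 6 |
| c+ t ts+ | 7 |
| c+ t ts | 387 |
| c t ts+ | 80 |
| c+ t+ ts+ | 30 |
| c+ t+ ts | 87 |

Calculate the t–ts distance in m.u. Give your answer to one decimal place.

18.0 m.u.

The two most frequent reciprocal classes, c t+ ts+ and c+ t ts, are the parental types, so the F1 was c t+ ts+ / c+ t ts.
The two rarest classes, c t+ ts and c+ t ts+, are the double crossovers. Comparing them with the parentals, only the ts allele has switched, so ts is the middle locus and the order is c – ts – t.
Crossovers in the ts–t interval produce the single-crossover classes c t ts+ and c+ t+ ts (80 + 87 = 167) plus the double crossovers (13).
RF(ts–t) = (167 + 13) / 1000 = 180/1000 = 0.1800 → 18.0 m.u.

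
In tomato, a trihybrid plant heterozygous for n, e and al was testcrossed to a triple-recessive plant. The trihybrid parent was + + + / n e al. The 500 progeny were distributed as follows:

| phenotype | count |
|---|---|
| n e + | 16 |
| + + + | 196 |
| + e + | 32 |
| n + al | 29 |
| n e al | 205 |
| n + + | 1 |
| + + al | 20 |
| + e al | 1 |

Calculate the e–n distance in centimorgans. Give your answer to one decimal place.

12.6 centimorgans

The two rarest classes, n + + and + e al, are the double crossovers. Comparing them with the parentals, only the n allele has switched, so n is the middle locus and the order is e – n – al.
Crossovers in the e–n interval produce the single-crossover classes + e + and n + al (32 + 29 = 61) plus the double crossovers (2).
RF(e–n) = (61 + 2) / 500 = 63/500 = 0.1260 → 12.6 centimorgans.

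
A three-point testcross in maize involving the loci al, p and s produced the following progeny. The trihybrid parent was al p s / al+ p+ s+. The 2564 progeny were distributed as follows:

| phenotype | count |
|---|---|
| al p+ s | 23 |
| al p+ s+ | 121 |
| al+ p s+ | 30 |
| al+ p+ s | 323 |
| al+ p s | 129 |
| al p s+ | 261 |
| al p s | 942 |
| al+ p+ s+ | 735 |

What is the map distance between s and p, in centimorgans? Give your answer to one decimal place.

24.8 centimorgans

The two rarest classes, al p+ s and al+ p s+, are the double crossovers. Comparing them with the parentals, only the p allele has switched, so p is the middle locus and the order is s – p – al.
Crossovers in the s–p interval produce the single-crossover classes al p s+ and al+ p+ s (261 + 323 = 584) plus the double crossovers (53).
RF(s–p) = (584 + 53) / 2564 = 637/2564 = 0.2484 → 24.8 centimorgans.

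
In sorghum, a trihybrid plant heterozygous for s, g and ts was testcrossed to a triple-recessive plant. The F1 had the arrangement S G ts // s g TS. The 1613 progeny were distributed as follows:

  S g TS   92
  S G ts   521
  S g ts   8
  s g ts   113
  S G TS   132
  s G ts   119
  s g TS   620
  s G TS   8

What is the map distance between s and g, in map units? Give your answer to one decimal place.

14.1 map units

The two rarest classes, S g ts and s G TS, are the double crossovers. Comparing them with the parentals, only the g allele has switched, so g is the middle locus and the order is s – g – ts.
Crossovers in the s–g interval produce the single-crossover classes s G ts and S g TS (119 + 92 = 211) plus the double crossovers (16).
RF(s–g) = (211 + 16) / 1613 = 227/1613 = 0.1407 → 14.1 map units.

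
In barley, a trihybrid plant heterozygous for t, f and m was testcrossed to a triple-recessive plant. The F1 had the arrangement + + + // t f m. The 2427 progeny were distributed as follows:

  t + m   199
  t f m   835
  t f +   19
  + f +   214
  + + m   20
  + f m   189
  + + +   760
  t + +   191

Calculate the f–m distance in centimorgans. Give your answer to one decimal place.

18.6 centimorgans

The two rarest classes, + + m and t f +, are the double crossovers. Comparing them with the parentals, only the m allele has switched, so m is the middle locus and the order is f – m – t.
Crossovers in the f–m interval produce the single-crossover classes + f + and t + m (214 + 199 = 413) plus the double crossovers (39).
RF(f–m) = (413 + 39) / 2427 = 452/2427 = 0.1862 → 18.6 centimorgans.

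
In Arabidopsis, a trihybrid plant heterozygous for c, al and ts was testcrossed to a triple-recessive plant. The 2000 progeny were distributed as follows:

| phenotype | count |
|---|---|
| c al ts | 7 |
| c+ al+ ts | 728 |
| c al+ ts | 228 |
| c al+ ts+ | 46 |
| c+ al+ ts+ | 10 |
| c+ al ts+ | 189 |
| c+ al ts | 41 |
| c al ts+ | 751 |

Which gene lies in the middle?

The two most frequent reciprocal classes, c al ts+ and c+ al+ ts, are the parental types, so the F1 was c al ts+ / c+ al+ ts.
The two rarest classes, c al ts and c+ al+ ts+, are the double crossovers. Comparing them with the parentals, only the ts allele has switched, so ts is the middle locus and the order is c – ts – al.

ts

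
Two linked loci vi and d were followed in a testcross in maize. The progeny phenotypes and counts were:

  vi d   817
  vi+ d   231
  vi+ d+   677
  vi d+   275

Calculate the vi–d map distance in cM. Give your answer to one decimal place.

25.3 cM

The two most frequent classes, vi+ d+ (677) and vi d (817), are the parental types, so the F1 was vi+ d+ / vi d.
The recombinant classes are vi+ d and vi d+: 231 + 275 = 506.
Recombination frequency = 506/2000 = 0.2530 ≈ 25.3%, i.e. 25.3 cM.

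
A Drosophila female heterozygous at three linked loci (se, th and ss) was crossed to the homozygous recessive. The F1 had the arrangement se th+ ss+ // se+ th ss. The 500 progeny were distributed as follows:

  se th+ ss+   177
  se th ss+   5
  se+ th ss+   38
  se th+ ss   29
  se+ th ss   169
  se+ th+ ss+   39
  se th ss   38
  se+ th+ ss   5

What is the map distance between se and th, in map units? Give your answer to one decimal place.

17.4 map units

The two rarest classes, se th ss+ and se+ th+ ss, are the double crossovers. Comparing them with the parentals, only the th allele has switched, so th is the middle locus and the order is ss – th – se.
Crossovers in the th–se interval produce the single-crossover classes se+ th+ ss+ and se th ss (39 + 38 = 77) plus the double crossovers (10).
RF(th–se) = (77 + 10) / 500 = 87/500 = 0.1740 → 17.4 map units.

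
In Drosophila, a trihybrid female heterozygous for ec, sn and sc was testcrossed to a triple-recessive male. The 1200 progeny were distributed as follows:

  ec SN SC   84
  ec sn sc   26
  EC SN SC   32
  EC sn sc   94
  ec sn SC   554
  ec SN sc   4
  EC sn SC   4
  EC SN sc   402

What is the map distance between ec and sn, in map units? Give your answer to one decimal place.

15.5 map units

The two most frequent reciprocal classes, ec sn SC and EC SN sc, are the parental types, so the F1 was ec sn SC / EC SN sc.
The two rarest classes, EC sn SC and ec SN sc, are the double crossovers. Comparing them with the parentals, only the ec allele has switched, so ec is the middle locus and the order is sc – ec – sn.
Crossovers in the ec–sn interval produce the single-crossover classes ec SN SC and EC sn sc (84 + 94 = 178) plus the double crossovers (8).
RF(ec–sn) = (178 + 8) / 1200 = 186/1200 = 0.1550 → 15.5 map units.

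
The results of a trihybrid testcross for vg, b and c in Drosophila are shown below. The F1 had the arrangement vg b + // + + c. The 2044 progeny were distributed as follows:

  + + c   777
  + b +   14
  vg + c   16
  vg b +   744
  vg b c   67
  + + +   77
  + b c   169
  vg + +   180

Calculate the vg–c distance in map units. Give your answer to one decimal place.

8.5 map units

The two rarest classes, + b + and vg + c, are the double crossovers. Comparing them with the parentals, only the vg allele has switched, so vg is the middle locus and the order is b – vg – c.
Crossovers in the vg–c interval produce the single-crossover classes vg b c and + + + (67 + 77 = 144) plus the double crossovers (30).
RF(vg–c) = (144 + 30) / 2044 = 174/2044 = 0.0851 → 8.5 map units.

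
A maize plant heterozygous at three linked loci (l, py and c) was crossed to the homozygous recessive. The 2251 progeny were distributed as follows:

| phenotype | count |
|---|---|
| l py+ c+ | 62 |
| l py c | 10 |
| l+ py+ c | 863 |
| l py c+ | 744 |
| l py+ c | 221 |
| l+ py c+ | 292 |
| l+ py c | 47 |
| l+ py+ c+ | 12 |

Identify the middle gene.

c

The two most frequent reciprocal classes, l py c+ and l+ py+ c, are the parental types, so the F1 was l py c+ / l+ py+ c.
The two rarest classes, l py c and l+ py+ c+, are the double crossovers. Comparing them with the parentals, only the c allele has switched, so c is the middle locus and the order is py – c – l.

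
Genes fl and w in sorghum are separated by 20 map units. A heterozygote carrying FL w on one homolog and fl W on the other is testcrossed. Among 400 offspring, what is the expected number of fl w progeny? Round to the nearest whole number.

A map distance of 20 map units corresponds to a recombination frequency of 0.200.
The F1 is FL w / fl W, so fl w is a recombinant gamete class with expected frequency r/2 = 0.200/2 = 0.1000.
Expected number = 0.1000 × 400 = 40.00 ≈ 40.

40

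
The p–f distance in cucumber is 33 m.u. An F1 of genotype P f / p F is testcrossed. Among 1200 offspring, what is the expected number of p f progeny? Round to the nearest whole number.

198

A map distance of 33 m.u. corresponds to a recombination frequency of 0.330.
The F1 is P f / p F, so p f is a recombinant gamete class with expected frequency r/2 = 0.330/2 = 0.1650.
Expected number = 0.1650 × 1200 = 198.00 ≈ 198.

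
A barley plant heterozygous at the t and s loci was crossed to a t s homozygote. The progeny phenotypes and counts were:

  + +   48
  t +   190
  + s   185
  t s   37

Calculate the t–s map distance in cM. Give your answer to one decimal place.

18.5 cM

The two most frequent classes, + s (185) and t + (190), are the parental types, so the F1 was + s / t +.
The recombinant classes are + + and t s: 48 + 37 = 85.
Recombination frequency = 85/460 = 0.1848 ≈ 18.5%, i.e. 18.5 cM.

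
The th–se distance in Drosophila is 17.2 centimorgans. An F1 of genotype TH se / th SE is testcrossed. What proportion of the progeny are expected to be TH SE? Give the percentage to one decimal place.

A map distance of 17.2 centimorgans corresponds to a recombination frequency of 0.172.
The F1 is TH se / th SE, so TH SE is a recombinant gamete class with expected frequency r/2 = 0.172/2 = 0.0860.
That is 0.0860 = 8.6% of the progeny.

8.6%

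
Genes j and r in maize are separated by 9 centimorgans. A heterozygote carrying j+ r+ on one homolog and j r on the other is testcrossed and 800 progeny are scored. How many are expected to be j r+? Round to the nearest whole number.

36

A map distance of 9 centimorgans corresponds to a recombination frequency of 0.090.
The F1 is j+ r+ / j r, so j r+ is a recombinant gamete class with expected frequency r/2 = 0.090/2 = 0.0450.
Expected number = 0.0450 × 800 = 36.00 ≈ 36.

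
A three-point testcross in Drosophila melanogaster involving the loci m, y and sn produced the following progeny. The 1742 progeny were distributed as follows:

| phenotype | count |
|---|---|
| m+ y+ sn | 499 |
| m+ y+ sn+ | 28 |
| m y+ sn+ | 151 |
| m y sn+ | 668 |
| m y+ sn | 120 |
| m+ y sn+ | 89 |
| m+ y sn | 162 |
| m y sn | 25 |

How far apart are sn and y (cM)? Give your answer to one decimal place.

The two most frequent reciprocal classes, m y sn+ and m+ y+ sn, are the parental types, so the F1 was m y sn+ / m+ y+ sn.
The two rarest classes, m y sn and m+ y+ sn+, are the double crossovers. Comparing them with the parentals, only the sn allele has switched, so sn is the middle locus and the order is y – sn – m.
Crossovers in the y–sn interval produce the single-crossover classes m y+ sn+ and m+ y sn (151 + 162 = 313) plus the double crossovers (53).
RF(y–sn) = (313 + 53) / 1742 = 366/1742 = 0.2101 → 21.0 cM.

21.0 cM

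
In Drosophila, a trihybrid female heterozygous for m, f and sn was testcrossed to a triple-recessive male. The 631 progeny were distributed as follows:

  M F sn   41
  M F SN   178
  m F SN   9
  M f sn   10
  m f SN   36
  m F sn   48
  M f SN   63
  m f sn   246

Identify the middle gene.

m

The two most frequent reciprocal classes, M F SN and m f sn, are the parental types, so the F1 was M F SN / m f sn.
The two rarest classes, m F SN and M f sn, are the double crossovers. Comparing them with the parentals, only the m allele has switched, so m is the middle locus and the order is f – m – sn.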